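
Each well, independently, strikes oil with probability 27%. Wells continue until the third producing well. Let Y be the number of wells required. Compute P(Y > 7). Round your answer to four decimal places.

Needing more than 7 wells ⇔ fewer than 3 successes in the first 7. With X ~ Binomial(7, 0.27), P(Y > 7) = P(X ≤ 2).
  k=0: C(7,0)·0.27^0·0.73^7 = 0.110474
  k=1: C(7,1)·0.27^1·0.73^6 = 0.286022
  k=2: C(7,2)·0.27^2·0.73^5 = 0.317367
P(X ≤ 2) = 0.713862

0.7139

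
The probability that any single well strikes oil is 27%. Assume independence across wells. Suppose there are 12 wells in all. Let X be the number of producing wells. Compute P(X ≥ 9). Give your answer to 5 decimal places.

X ~ Binomial(12, 0.27); P(X ≥ 9) = Σ C(12,k) p^k (1−p)^(12−k) over k:
  k=9: C(12,9)·0.27^9·0.73^3 = 0.0006526
  k=10: C(12,10)·0.27^10·0.73^2 = 0.0000724
  k=11: C(12,11)·0.27^11·0.73^1 = 0.0000049
  k=12: C(12,12)·0.27^12·0.73^0 = 0.0000002
Total = 0.0007301

0.00073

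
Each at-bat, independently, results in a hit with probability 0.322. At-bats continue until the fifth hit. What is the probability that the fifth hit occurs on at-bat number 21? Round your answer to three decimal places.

Y = trial on which the fifth success occurs; negative binomial, r=5, p=0.322.
P(Y=21) = C(20,4) · p^5 · (1−p)^16
= 4845 · 0.0034616 · 0.0019938 = 0.03344

0.033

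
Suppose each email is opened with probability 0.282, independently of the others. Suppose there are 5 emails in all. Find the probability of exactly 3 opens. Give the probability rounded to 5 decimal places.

X ~ Binomial(n=5, p=0.282).
P(X=3) = C(5,3) · p^3 · (1−p)^2
= 10 · 0.022426 · 0.51552 = 0.1156102

0.11561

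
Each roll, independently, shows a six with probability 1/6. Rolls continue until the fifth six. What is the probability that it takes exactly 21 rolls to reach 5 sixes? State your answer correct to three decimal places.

0.034

Y = trial on which the fifth success occurs; negative binomial, r=5, p=0.166667.
P(Y=21) = C(20,4) · p^5 · (1−p)^16
= 4845 · 0.0001286 · 0.054088 = 0.03370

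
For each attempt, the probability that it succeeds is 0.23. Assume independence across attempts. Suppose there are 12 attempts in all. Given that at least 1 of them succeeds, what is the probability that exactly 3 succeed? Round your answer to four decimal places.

X ~ Binomial(12, 0.23). Want P(X=3 | X≥1) = P(X=3) / P(X≥1).
P(X=3) = C(12,3)·0.23^3·0.77^9 = 0.254696
P(X≥1) = 1 − 0.043440 = 0.956560
Ratio = 0.254696 / 0.956560 = 0.266263

0.2663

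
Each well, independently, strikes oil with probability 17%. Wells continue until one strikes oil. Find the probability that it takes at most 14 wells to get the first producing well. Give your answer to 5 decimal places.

Y = number of wells to the first success; geometric, p = 0.17.
P(Y ≤ 14) = 1 − (1−p)^14 = 1 − 0.0736365 = 0.9263635

0.92636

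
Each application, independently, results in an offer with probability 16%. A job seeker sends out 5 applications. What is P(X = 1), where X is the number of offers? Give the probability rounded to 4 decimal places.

X ~ Binomial(n=5, p=0.16).
P(X=1) = C(5,1) · p^1 · (1−p)^4
= 5 · 0.16 · 0.49787 = 0.398297

0.3983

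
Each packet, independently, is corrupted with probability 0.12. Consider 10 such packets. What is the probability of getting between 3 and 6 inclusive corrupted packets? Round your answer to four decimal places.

X ~ Binomial(10, 0.12); P(3 ≤ X ≤ 6) = Σ C(10,k) p^k (1−p)^(10−k) over k:
  k=3: C(10,3)·0.12^3·0.88^7 = 0.084743
  k=4: C(10,4)·0.12^4·0.88^6 = 0.020223
  k=5: C(10,5)·0.12^5·0.88^5 = 0.003309
  k=6: C(10,6)·0.12^6·0.88^4 = 0.000376
Total = 0.108651

0.1087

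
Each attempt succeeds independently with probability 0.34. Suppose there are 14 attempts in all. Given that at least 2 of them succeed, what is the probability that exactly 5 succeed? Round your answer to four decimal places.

X ~ Binomial(14, 0.34). Want P(X=5 | X≥2) = P(X=5) / P(X≥2).
P(X=5) = C(14,5)·0.34^5·0.66^9 = 0.216149
P(X≥2) = 1 − 0.002976 − 0.021462 = 0.975562
Ratio = 0.216149 / 0.975562 = 0.221564

0.2216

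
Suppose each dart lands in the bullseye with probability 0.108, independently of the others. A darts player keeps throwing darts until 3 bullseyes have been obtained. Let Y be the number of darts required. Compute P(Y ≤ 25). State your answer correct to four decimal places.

Finishing within 25 darts ⇔ at least 3 successes in the first 25. With X ~ Binomial(25, 0.108), P(Y ≤ 25) = 1 − P(X ≤ 2).
  k=0: C(25,0)·0.108^0·0.892^25 = 0.057428
  k=1: C(25,1)·0.108^1·0.892^24 = 0.173828
  k=2: C(25,2)·0.108^2·0.892^23 = 0.252558
1 − 0.483813 = 0.516187

0.5162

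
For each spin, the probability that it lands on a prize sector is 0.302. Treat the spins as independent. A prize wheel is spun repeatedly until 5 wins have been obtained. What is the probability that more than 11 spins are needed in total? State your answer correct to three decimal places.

Needing more than 11 spins ⇔ fewer than 5 successes in the first 11. With X ~ Binomial(11, 0.302), P(Y > 11) = P(X ≤ 4).
  k=0: C(11,0)·0.302^0·0.698^11 = 0.01916
  k=1: C(11,1)·0.302^1·0.698^10 = 0.09119
  k=2: C(11,2)·0.302^2·0.698^9 = 0.19728
  k=3: C(11,3)·0.302^3·0.698^8 = 0.25606
  k=4: C(11,4)·0.302^4·0.698^7 = 0.22158
P(X ≤ 4) = 0.78527

0.785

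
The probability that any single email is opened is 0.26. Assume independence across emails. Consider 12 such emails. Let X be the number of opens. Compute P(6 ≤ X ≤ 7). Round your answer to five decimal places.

X ~ Binomial(12, 0.26); P(6 ≤ X ≤ 7) = Σ C(12,k) p^k (1−p)^(12−k) over k:
  k=6: C(12,6)·0.26^6·0.74^6 = 0.0468708
  k=7: C(12,7)·0.26^7·0.74^5 = 0.0141155
Total = 0.0609863

0.06099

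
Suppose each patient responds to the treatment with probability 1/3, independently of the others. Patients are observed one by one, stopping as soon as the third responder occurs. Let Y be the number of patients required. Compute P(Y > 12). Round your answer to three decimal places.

0.181

Needing more than 12 patients ⇔ fewer than 3 successes in the first 12. With X ~ Binomial(12, 0.333333), P(Y > 12) = P(X ≤ 2).
  k=0: C(12,0)·0.333333^0·0.666667^12 = 0.00771
  k=1: C(12,1)·0.333333^1·0.666667^11 = 0.04624
  k=2: C(12,2)·0.333333^2·0.666667^10 = 0.12717
P(X ≤ 2) = 0.18112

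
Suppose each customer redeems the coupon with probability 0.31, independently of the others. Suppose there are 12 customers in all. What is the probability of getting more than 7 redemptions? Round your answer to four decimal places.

0.0118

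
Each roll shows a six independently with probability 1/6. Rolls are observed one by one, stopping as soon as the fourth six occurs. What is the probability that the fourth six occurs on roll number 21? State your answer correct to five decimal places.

Y = trial on which the fourth success occurs; negative binomial, r=4, p=0.166667.
P(Y=21) = C(20,3) · p^4 · (1−p)^17
= 1140 · 0.0007716 · 0.045073 = 0.0396478

0.03965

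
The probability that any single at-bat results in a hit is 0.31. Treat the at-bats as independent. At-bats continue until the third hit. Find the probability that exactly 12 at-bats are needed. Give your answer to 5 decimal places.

0.05809

Y = trial on which the third success occurs; negative binomial, r=3, p=0.31.
P(Y=12) = C(11,2) · p^3 · (1−p)^9
= 55 · 0.029791 · 0.035452 = 0.0580884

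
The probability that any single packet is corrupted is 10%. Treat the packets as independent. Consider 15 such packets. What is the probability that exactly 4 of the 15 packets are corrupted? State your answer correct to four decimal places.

0.0428

X ~ Binomial(n=15, p=0.10).
P(X=4) = C(15,4) · p^4 · (1−p)^11
= 1365 · 0.0001 · 0.31381 = 0.042835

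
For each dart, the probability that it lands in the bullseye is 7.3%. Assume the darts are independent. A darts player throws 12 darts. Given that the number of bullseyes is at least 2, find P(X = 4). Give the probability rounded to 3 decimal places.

0.035

X ~ Binomial(12, 0.073). Want P(X=4 | X≥2) = P(X=4) / P(X≥2).
P(X=4) = C(12,4)·0.073^4·0.927^8 = 0.00767
P(X≥2) = 1 − 0.40268 − 0.38052 = 0.21680
Ratio = 0.00767 / 0.21680 = 0.03536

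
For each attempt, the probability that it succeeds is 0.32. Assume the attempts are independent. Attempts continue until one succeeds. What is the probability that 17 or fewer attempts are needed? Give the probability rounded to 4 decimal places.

Y = number of attempts to the first success; geometric, p = 0.32.
P(Y ≤ 17) = 1 − (1−p)^17 = 1 − 0.001421 = 0.998579

0.9986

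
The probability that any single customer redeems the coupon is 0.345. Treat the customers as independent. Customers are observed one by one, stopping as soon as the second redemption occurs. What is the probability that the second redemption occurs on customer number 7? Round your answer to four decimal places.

Y = trial on which the second success occurs; negative binomial, r=2, p=0.345.
P(Y=7) = C(6,1) · p^2 · (1−p)^5
= 6 · 0.11903 · 0.12056 = 0.086099

0.0861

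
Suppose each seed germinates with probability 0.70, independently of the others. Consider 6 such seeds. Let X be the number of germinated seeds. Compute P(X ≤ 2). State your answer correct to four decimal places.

0.0705

X ~ Binomial(6, 0.70); P(X ≤ 2) = Σ C(6,k) p^k (1−p)^(6−k) over k:
  k=0: C(6,0)·0.70^0·0.30^6 = 0.000729
  k=1: C(6,1)·0.70^1·0.30^5 = 0.010206
  k=2: C(6,2)·0.70^2·0.30^4 = 0.059535
Total = 0.070470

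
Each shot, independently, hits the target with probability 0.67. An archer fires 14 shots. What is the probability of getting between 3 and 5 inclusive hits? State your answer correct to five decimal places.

0.01619

X ~ Binomial(14, 0.67); P(3 ≤ X ≤ 5) = Σ C(14,k) p^k (1−p)^(14−k) over k:
  k=3: C(14,3)·0.67^3·0.33^11 = 0.0005533
  k=4: C(14,4)·0.67^4·0.33^10 = 0.0030894
  k=5: C(14,5)·0.67^5·0.33^9 = 0.0125448
Total = 0.0161875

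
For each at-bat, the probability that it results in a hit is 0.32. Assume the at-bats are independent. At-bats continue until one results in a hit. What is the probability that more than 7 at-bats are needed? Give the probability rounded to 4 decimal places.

0.0672

Y = number of at-bats to the first success; geometric, p = 0.32.
P(Y > 7) = P(first 7 all fail) = (1−p)^7 = 0.067230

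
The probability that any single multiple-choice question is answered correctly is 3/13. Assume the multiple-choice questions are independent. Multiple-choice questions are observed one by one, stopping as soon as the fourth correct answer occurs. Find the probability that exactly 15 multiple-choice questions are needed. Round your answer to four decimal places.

Y = trial on which the fourth success occurs; negative binomial, r=4, p=0.230769.
P(Y=15) = C(14,3) · p^4 · (1−p)^11
= 364 · 0.002836 · 0.055799 = 0.057602

0.0576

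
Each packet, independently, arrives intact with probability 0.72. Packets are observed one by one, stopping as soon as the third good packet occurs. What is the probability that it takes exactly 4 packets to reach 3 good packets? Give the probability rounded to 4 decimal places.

Y = trial on which the third success occurs; negative binomial, r=3, p=0.72.
P(Y=4) = C(3,2) · p^3 · (1−p)^1
= 3 · 0.37325 · 0.28 = 0.313528

0.3135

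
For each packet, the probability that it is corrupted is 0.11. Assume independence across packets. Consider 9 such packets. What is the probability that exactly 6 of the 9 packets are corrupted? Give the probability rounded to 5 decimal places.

0.00010

X ~ Binomial(n=9, p=0.11).
P(X=6) = C(9,6) · p^6 · (1−p)^3
= 84 · 1.7716e-06 · 0.70497 = 0.0001049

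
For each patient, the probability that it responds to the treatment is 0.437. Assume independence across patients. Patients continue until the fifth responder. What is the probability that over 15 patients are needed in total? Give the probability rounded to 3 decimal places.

Needing more than 15 patients ⇔ fewer than 5 successes in the first 15. With X ~ Binomial(15, 0.437), P(Y > 15) = P(X ≤ 4).
  k=0: C(15,0)·0.437^0·0.563^15 = 0.00018
  k=1: C(15,1)·0.437^1·0.563^14 = 0.00211
  k=2: C(15,2)·0.437^2·0.563^13 = 0.01145
  k=3: C(15,3)·0.437^3·0.563^12 = 0.03851
  k=4: C(15,4)·0.437^4·0.563^11 = 0.08967
P(X ≤ 4) = 0.14192

0.142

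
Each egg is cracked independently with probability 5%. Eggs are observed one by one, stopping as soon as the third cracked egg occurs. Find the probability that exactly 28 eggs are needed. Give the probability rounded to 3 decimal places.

Y = trial on which the third success occurs; negative binomial, r=3, p=0.05.
P(Y=28) = C(27,2) · p^3 · (1−p)^25
= 351 · 0.000125 · 0.27739 = 0.01217

0.012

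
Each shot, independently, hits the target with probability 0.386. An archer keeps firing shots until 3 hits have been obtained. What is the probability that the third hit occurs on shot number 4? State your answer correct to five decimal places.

0.10594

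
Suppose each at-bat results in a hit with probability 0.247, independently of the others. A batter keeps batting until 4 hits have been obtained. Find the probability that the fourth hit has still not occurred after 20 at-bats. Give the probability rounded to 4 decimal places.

Needing more than 20 at-bats ⇔ fewer than 4 successes in the first 20. With X ~ Binomial(20, 0.247), P(Y > 20) = P(X ≤ 3).
  k=0: C(20,0)·0.247^0·0.753^20 = 0.003435
  k=1: C(20,1)·0.247^1·0.753^19 = 0.022534
  k=2: C(20,2)·0.247^2·0.753^18 = 0.070219
  k=3: C(20,3)·0.247^3·0.753^17 = 0.138201
P(X ≤ 3) = 0.234389

0.2344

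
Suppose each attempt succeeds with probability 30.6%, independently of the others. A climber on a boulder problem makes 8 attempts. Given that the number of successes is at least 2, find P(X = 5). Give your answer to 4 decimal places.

0.0664

X ~ Binomial(8, 0.306). Want P(X=5 | X≥2) = P(X=5) / P(X≥2).
P(X=5) = C(8,5)·0.306^5·0.694^3 = 0.050220
P(X≥2) = 1 − 0.053812 − 0.189814 = 0.756375
Ratio = 0.050220 / 0.756375 = 0.066395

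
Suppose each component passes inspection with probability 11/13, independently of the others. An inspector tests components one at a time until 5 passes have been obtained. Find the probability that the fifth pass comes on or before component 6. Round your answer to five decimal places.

0.76742

Finishing within 6 components ⇔ at least 5 successes in the first 6. With X ~ Binomial(6, 0.846154), P(Y ≤ 6) = 1 − P(X ≤ 4).
  k=0: C(6,0)·0.846154^0·0.153846^6 = 0.0000133
  k=1: C(6,1)·0.846154^1·0.153846^5 = 0.0004376
  k=2: C(6,2)·0.846154^2·0.153846^4 = 0.0060164
  k=3: C(6,3)·0.846154^3·0.153846^3 = 0.0441202
  k=4: C(6,4)·0.846154^4·0.153846^2 = 0.1819960
1 − 0.2325835 = 0.7674165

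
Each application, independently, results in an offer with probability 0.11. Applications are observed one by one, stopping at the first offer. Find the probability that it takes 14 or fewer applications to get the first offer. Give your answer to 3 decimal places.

Y = number of applications to the first success; geometric, p = 0.11.
P(Y ≤ 14) = 1 − (1−p)^14 = 1 − 0.19564 = 0.80436

0.804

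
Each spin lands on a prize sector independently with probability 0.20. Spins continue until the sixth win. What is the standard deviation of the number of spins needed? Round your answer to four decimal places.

Y = total spins until the sixth success; negative binomial with r=6, p=0.20.
SD(Y) = √[r(1−p)/p²] = √(120.000000) = 10.954451

10.9545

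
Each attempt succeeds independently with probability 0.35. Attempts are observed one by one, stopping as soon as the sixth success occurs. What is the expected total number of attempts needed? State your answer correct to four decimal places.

17.1429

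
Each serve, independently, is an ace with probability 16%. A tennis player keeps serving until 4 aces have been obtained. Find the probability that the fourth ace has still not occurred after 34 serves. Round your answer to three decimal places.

Needing more than 34 serves ⇔ fewer than 4 successes in the first 34. With X ~ Binomial(34, 0.16), P(Y > 34) = P(X ≤ 3).
  k=0: C(34,0)·0.16^0·0.84^34 = 0.00266
  k=1: C(34,1)·0.16^1·0.84^33 = 0.01725
  k=2: C(34,2)·0.16^2·0.84^32 = 0.05422
  k=3: C(34,3)·0.16^3·0.84^31 = 0.11016
P(X ≤ 3) = 0.18429

0.184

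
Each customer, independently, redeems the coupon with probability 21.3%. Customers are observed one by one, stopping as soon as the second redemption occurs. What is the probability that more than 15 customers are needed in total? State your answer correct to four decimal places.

Needing more than 15 customers ⇔ fewer than 2 successes in the first 15. With X ~ Binomial(15, 0.213), P(Y > 15) = P(X ≤ 1).
  k=0: C(15,0)·0.213^0·0.787^15 = 0.027518
  k=1: C(15,1)·0.213^1·0.787^14 = 0.111716
P(X ≤ 1) = 0.139235

0.1392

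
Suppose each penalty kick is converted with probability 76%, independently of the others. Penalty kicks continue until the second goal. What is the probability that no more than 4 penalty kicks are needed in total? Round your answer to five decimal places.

0.95466

Finishing within 4 penalty kicks ⇔ at least 2 successes in the first 4. With X ~ Binomial(4, 0.76), P(Y ≤ 4) = 1 − P(X ≤ 1).
  k=0: C(4,0)·0.76^0·0.24^4 = 0.0033178
  k=1: C(4,1)·0.76^1·0.24^3 = 0.0420250
1 − 0.0453427 = 0.9546573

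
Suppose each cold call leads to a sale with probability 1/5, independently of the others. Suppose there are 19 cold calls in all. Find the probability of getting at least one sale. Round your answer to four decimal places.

P(at least one) = 1 − P(none) = 1 − (1 − 0.20)^19
= 1 − 0.014412 = 0.985588

0.9856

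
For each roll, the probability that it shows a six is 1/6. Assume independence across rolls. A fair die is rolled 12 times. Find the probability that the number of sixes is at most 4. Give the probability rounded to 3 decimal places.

0.964

X ~ Binomial(12, 0.166667); P(X ≤ 4) = Σ C(12,k) p^k (1−p)^(12−k) over k:
  k=0: C(12,0)·0.166667^0·0.833333^12 = 0.11216
  k=1: C(12,1)·0.166667^1·0.833333^11 = 0.26918
  k=2: C(12,2)·0.166667^2·0.833333^10 = 0.29609
  k=3: C(12,3)·0.166667^3·0.833333^9 = 0.19740
  k=4: C(12,4)·0.166667^4·0.833333^8 = 0.08883
Total = 0.96365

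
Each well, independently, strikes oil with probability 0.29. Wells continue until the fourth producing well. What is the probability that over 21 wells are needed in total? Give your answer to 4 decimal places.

Needing more than 21 wells ⇔ fewer than 4 successes in the first 21. With X ~ Binomial(21, 0.29), P(Y > 21) = P(X ≤ 3).
  k=0: C(21,0)·0.29^0·0.71^21 = 0.000752
  k=1: C(21,1)·0.29^1·0.71^20 = 0.006453
  k=2: C(21,2)·0.29^2·0.71^19 = 0.026359
  k=3: C(21,3)·0.29^3·0.71^18 = 0.068186
P(X ≤ 3) = 0.101751

0.1018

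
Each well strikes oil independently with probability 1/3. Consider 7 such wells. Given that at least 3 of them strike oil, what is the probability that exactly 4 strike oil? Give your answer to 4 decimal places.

0.2982

X ~ Binomial(7, 0.333333). Want P(X=4 | X≥3) = P(X=4) / P(X≥3).
P(X=4) = C(7,4)·0.333333^4·0.666667^3 = 0.128029
P(X≥3) = 1 − 0.058528 − 0.204847 − 0.307270 = 0.429355
Ratio = 0.128029 / 0.429355 = 0.298190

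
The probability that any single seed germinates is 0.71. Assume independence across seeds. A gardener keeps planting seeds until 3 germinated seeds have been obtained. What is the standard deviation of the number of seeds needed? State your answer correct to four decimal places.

Y = total seeds until the third success; negative binomial with r=3, p=0.71.
SD(Y) = √[r(1−p)/p²] = √(1.725848) = 1.313715

1.3137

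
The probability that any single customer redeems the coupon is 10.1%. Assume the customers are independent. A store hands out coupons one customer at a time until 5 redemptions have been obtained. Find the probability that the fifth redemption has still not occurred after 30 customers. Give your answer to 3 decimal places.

Needing more than 30 customers ⇔ fewer than 5 successes in the first 30. With X ~ Binomial(30, 0.101), P(Y > 30) = P(X ≤ 4).
  k=0: C(30,0)·0.101^0·0.899^30 = 0.04100
  k=1: C(30,1)·0.101^1·0.899^29 = 0.13819
  k=2: C(30,2)·0.101^2·0.899^28 = 0.22511
  k=3: C(30,3)·0.101^3·0.899^27 = 0.23605
  k=4: C(30,4)·0.101^4·0.899^26 = 0.17901
P(X ≤ 4) = 0.81936

0.819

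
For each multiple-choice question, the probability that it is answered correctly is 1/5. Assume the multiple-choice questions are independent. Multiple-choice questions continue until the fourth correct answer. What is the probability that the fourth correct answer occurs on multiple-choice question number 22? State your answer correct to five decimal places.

Y = trial on which the fourth success occurs; negative binomial, r=4, p=0.20.
P(Y=22) = C(21,3) · p^4 · (1−p)^18
= 1330 · 0.0016 · 0.018014 = 0.0383346

0.03833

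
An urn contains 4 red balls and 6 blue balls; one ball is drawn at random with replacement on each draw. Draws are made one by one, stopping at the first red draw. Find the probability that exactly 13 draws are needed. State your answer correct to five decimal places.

Geometric (trials to first success), p = 0.40.
P(Y = 13) = (1−p)^12 · p = 0.0021768 · 0.40 = 0.0008707

0.00087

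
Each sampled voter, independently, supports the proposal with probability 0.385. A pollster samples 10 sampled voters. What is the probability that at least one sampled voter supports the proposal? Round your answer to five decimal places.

0.99226

P(at least one) = 1 − P(none) = 1 − (1 − 0.385)^10
= 1 − 0.0077402 = 0.9922598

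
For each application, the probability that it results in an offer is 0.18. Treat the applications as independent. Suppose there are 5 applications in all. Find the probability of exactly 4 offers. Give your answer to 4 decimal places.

X ~ Binomial(n=5, p=0.18).
P(X=4) = C(5,4) · p^4 · (1−p)^1
= 5 · 0.0010498 · 0.82 = 0.004304

0.0043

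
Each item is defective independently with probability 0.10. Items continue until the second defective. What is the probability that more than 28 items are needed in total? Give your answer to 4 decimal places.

Needing more than 28 items ⇔ fewer than 2 successes in the first 28. With X ~ Binomial(28, 0.10), P(Y > 28) = P(X ≤ 1).
  k=0: C(28,0)·0.10^0·0.90^28 = 0.052335
  k=1: C(28,1)·0.10^1·0.90^27 = 0.162819
P(X ≤ 1) = 0.215154

0.2152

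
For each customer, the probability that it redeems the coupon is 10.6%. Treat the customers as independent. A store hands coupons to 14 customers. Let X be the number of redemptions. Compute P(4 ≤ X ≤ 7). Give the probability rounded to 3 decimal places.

X ~ Binomial(14, 0.106); P(4 ≤ X ≤ 7) = Σ C(14,k) p^k (1−p)^(14−k) over k:
  k=4: C(14,4)·0.106^4·0.894^10 = 0.04121
  k=5: C(14,5)·0.106^5·0.894^9 = 0.00977
  k=6: C(14,6)·0.106^6·0.894^8 = 0.00174
  k=7: C(14,7)·0.106^7·0.894^7 = 0.00024
Total = 0.05296

0.053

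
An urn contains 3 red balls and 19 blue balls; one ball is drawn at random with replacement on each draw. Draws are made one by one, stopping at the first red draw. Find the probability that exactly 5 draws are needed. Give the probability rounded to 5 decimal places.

Geometric (trials to first success), p = 0.136364.
P(Y = 5) = (1−p)^4 · p = 0.55632 · 0.136364 = 0.0758616

0.07586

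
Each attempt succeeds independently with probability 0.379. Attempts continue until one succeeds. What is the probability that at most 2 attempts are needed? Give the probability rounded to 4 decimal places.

Y = number of attempts to the first success; geometric, p = 0.379.
P(Y ≤ 2) = 1 − (1−p)^2 = 1 − 0.385641 = 0.614359

0.6144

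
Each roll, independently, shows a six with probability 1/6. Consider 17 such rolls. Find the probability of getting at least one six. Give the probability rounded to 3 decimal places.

0.955

P(at least one) = 1 − P(none) = 1 − (1 − 0.166667)^17
= 1 − 0.04507 = 0.95493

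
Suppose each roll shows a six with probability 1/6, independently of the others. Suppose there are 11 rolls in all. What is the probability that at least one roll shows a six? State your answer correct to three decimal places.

P(at least one) = 1 − P(none) = 1 − (1 − 0.166667)^11
= 1 − 0.13459 = 0.86541

0.865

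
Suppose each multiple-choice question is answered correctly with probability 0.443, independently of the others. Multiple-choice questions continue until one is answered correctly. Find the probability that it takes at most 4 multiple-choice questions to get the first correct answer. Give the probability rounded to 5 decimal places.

0.90375

Y = number of multiple-choice questions to the first success; geometric, p = 0.443.
P(Y ≤ 4) = 1 − (1−p)^4 = 1 − 0.0962544 = 0.9037456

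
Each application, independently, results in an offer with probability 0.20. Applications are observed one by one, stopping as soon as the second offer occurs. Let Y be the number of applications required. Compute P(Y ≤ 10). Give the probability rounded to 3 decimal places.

Finishing within 10 applications ⇔ at least 2 successes in the first 10. With X ~ Binomial(10, 0.20), P(Y ≤ 10) = 1 − P(X ≤ 1).
  k=0: C(10,0)·0.20^0·0.80^10 = 0.10737
  k=1: C(10,1)·0.20^1·0.80^9 = 0.26844
1 − 0.37581 = 0.62419

0.624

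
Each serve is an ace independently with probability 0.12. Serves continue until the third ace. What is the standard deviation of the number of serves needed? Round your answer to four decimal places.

Y = total serves until the third success; negative binomial with r=3, p=0.12.
SD(Y) = √[r(1−p)/p²] = √(183.333333) = 13.540064

13.5401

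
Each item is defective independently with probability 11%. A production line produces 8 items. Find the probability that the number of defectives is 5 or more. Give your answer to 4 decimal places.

0.0007

X ~ Binomial(8, 0.11); P(X ≥ 5) = Σ C(8,k) p^k (1−p)^(8−k) over k:
  k=5: C(8,5)·0.11^5·0.89^3 = 0.000636
  k=6: C(8,6)·0.11^6·0.89^2 = 0.000039
  k=7: C(8,7)·0.11^7·0.89^1 = 0.000001
  k=8: C(8,8)·0.11^8·0.89^0 = 0.000000
Total = 0.000677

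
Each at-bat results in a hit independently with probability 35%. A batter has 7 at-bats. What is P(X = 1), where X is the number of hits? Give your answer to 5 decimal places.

X ~ Binomial(n=7, p=0.35).
P(X=1) = C(7,1) · p^1 · (1−p)^6
= 7 · 0.35 · 0.075419 = 0.1847763

0.18478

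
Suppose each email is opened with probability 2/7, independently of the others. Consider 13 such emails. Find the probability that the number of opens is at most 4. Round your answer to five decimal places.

0.69657

X ~ Binomial(13, 0.285714); P(X ≤ 4) = Σ C(13,k) p^k (1−p)^(13−k) over k:
  k=0: C(13,0)·0.285714^0·0.714286^13 = 0.0125990
  k=1: C(13,1)·0.285714^1·0.714286^12 = 0.0655147
  k=2: C(13,2)·0.285714^2·0.714286^11 = 0.1572353
  k=3: C(13,3)·0.285714^3·0.714286^10 = 0.2306118
  k=4: C(13,4)·0.285714^4·0.714286^9 = 0.2306118
Total = 0.6965726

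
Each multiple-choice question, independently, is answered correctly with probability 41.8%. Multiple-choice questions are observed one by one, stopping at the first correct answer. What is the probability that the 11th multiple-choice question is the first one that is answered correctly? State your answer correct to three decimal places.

Geometric (trials to first success), p = 0.418.
P(Y = 11) = (1−p)^10 · p = 0.0044589 · 0.418 = 0.00186

0.002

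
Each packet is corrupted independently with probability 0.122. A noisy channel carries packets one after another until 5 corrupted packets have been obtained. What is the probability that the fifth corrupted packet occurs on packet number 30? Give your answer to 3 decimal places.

Y = trial on which the fifth success occurs; negative binomial, r=5, p=0.122.
P(Y=30) = C(29,4) · p^5 · (1−p)^25
= 23751 · 2.7027e-05 · 0.038669 = 0.02482

0.025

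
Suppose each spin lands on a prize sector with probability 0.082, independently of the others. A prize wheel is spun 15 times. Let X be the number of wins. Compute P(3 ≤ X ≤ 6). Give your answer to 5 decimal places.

X ~ Binomial(15, 0.082); P(3 ≤ X ≤ 6) = Σ C(15,k) p^k (1−p)^(15−k) over k:
  k=3: C(15,3)·0.082^3·0.918^12 = 0.0898597
  k=4: C(15,4)·0.082^4·0.918^11 = 0.0240801
  k=5: C(15,5)·0.082^5·0.918^10 = 0.0047321
  k=6: C(15,6)·0.082^6·0.918^9 = 0.0007045
Total = 0.1193764

0.11938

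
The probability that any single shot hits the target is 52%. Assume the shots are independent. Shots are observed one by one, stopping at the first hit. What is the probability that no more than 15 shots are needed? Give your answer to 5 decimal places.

Y = number of shots to the first success; geometric, p = 0.52.
P(Y ≤ 15) = 1 − (1−p)^15 = 1 − 0.0000165 = 0.9999835

0.99998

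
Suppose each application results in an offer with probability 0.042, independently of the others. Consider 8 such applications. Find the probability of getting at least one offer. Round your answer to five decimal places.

0.29055

P(at least one) = 1 − P(none) = 1 − (1 − 0.042)^8
= 1 − 0.7094537 = 0.2905463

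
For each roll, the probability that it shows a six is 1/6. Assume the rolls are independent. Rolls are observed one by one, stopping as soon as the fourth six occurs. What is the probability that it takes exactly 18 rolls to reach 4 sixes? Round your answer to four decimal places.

0.0409

Y = trial on which the fourth success occurs; negative binomial, r=4, p=0.166667.
P(Y=18) = C(17,3) · p^4 · (1−p)^14
= 680 · 0.0007716 · 0.077887 = 0.040866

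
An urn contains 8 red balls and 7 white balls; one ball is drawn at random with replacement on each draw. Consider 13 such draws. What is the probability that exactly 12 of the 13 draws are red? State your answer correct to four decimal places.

X ~ Binomial(n=13, p=0.533333).
P(X=12) = C(13,12) · p^12 · (1−p)^1
= 13 · 0.00052964 · 0.46667 = 0.003213

0.0032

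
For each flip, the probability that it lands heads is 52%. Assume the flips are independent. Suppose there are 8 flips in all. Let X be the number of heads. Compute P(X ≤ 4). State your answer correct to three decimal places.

0.592

X ~ Binomial(8, 0.52); P(X ≤ 4) = Σ C(8,k) p^k (1−p)^(8−k) over k:
  k=0: C(8,0)·0.52^0·0.48^8 = 0.00282
  k=1: C(8,1)·0.52^1·0.48^7 = 0.02442
  k=2: C(8,2)·0.52^2·0.48^6 = 0.09260
  k=3: C(8,3)·0.52^3·0.48^5 = 0.20063
  k=4: C(8,4)·0.52^4·0.48^4 = 0.27169
Total = 0.59217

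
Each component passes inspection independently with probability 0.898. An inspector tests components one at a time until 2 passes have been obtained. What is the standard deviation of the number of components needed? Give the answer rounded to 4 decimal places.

0.5030

Y = total components until the second success; negative binomial with r=2, p=0.898.
SD(Y) = √[r(1−p)/p²] = √(0.252975) = 0.502966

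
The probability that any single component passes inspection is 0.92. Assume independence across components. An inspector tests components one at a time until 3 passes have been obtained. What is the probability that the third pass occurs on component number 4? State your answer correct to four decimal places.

Y = trial on which the third success occurs; negative binomial, r=3, p=0.92.
P(Y=4) = C(3,2) · p^3 · (1−p)^1
= 3 · 0.77869 · 0.08 = 0.186885

0.1869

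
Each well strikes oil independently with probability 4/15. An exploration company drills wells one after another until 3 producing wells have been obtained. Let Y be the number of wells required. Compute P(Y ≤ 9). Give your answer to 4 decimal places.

Finishing within 9 wells ⇔ at least 3 successes in the first 9. With X ~ Binomial(9, 0.266667), P(Y ≤ 9) = 1 − P(X ≤ 2).
  k=0: C(9,0)·0.266667^0·0.733333^9 = 0.061336
  k=1: C(9,1)·0.266667^1·0.733333^8 = 0.200735
  k=2: C(9,2)·0.266667^2·0.733333^7 = 0.291978
1 − 0.554048 = 0.445952

0.4460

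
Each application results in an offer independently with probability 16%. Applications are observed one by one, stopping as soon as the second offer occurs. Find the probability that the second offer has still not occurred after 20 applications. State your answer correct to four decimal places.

0.1471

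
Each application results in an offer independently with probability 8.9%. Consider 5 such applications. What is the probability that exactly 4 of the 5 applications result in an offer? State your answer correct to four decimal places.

0.0003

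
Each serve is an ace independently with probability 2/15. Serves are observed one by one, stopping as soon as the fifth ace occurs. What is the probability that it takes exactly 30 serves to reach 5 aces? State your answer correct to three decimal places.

0.028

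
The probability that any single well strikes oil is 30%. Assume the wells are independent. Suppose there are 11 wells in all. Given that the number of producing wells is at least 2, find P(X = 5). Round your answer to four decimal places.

X ~ Binomial(11, 0.30). Want P(X=5 | X≥2) = P(X=5) / P(X≥2).
P(X=5) = C(11,5)·0.30^5·0.70^6 = 0.132080
P(X≥2) = 1 − 0.019773 − 0.093217 = 0.887010
Ratio = 0.132080 / 0.887010 = 0.148905

0.1489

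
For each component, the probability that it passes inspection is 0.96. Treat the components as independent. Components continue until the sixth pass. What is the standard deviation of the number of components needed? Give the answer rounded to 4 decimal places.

Y = total components until the sixth success; negative binomial with r=6, p=0.96.
SD(Y) = √[r(1−p)/p²] = √(0.260417) = 0.510310

0.5103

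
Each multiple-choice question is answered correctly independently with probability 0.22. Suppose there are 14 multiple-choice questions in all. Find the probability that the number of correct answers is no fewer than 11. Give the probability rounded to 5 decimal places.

0.00001

X ~ Binomial(14, 0.22); P(X ≥ 11) = Σ C(14,k) p^k (1−p)^(14−k) over k:
  k=11: C(14,11)·0.22^11·0.78^3 = 0.0000101
  k=12: C(14,12)·0.22^12·0.78^2 = 0.0000007
  k=13: C(14,13)·0.22^13·0.78^1 = 0.0000000
  k=14: C(14,14)·0.22^14·0.78^0 = 0.0000000
Total = 0.0000108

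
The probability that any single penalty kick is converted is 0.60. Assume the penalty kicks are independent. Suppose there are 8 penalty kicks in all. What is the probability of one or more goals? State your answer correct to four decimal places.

0.9993

P(at least one) = 1 − P(none) = 1 − (1 − 0.60)^8
= 1 − 0.000655 = 0.999345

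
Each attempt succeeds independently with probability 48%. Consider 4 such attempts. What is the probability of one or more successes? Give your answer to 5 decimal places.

0.92688

P(at least one) = 1 − P(none) = 1 − (1 − 0.48)^4
= 1 − 0.0731162 = 0.9268838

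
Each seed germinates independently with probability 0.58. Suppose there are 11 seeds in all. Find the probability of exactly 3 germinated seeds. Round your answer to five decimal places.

X ~ Binomial(n=11, p=0.58).
P(X=3) = C(11,3) · p^3 · (1−p)^8
= 165 · 0.19511 · 0.00096827 = 0.0311718

0.03117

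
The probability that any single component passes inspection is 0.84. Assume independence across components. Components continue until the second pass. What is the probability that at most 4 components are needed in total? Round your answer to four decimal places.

0.9856

Finishing within 4 components ⇔ at least 2 successes in the first 4. With X ~ Binomial(4, 0.84), P(Y ≤ 4) = 1 − P(X ≤ 1).
  k=0: C(4,0)·0.84^0·0.16^4 = 0.000655
  k=1: C(4,1)·0.84^1·0.16^3 = 0.013763
1 − 0.014418 = 0.985582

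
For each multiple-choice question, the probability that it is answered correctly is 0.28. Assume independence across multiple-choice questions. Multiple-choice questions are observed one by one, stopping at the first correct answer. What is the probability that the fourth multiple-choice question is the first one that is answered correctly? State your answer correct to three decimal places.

0.105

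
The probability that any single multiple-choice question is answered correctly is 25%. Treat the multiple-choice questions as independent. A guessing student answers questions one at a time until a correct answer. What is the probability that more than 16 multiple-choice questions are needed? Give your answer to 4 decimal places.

Y = number of multiple-choice questions to the first success; geometric, p = 0.25.
P(Y > 16) = P(first 16 all fail) = (1−p)^16 = 0.010023

0.0100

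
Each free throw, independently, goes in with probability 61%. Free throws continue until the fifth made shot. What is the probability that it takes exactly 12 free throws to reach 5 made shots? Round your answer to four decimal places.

0.0382

Y = trial on which the fifth success occurs; negative binomial, r=5, p=0.61.
P(Y=12) = C(11,4) · p^5 · (1−p)^7
= 330 · 0.08446 · 0.0013723 = 0.038249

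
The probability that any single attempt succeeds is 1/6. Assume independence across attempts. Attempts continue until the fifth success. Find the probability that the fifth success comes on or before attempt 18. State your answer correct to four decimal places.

Finishing within 18 attempts ⇔ at least 5 successes in the first 18. With X ~ Binomial(18, 0.166667), P(Y ≤ 18) = 1 − P(X ≤ 4).
  k=0: C(18,0)·0.166667^0·0.833333^18 = 0.037561
  k=1: C(18,1)·0.166667^1·0.833333^17 = 0.135220
  k=2: C(18,2)·0.166667^2·0.833333^16 = 0.229874
  k=3: C(18,3)·0.166667^3·0.833333^15 = 0.245198
  k=4: C(18,4)·0.166667^4·0.833333^14 = 0.183899
1 − 0.831752 = 0.168248

0.1682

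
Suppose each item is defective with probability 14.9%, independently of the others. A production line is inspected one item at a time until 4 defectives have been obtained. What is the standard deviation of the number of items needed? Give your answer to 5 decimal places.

12.38250

Y = total items until the fourth success; negative binomial with r=4, p=0.149.
SD(Y) = √[r(1−p)/p²] = √(153.3264267) = 12.3825049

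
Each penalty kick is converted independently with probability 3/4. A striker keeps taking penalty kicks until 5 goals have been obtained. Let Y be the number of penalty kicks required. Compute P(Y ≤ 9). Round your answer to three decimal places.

0.951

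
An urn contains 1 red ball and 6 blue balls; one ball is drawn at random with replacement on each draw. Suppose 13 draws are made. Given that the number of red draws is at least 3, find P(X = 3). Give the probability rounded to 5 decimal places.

X ~ Binomial(13, 0.142857). Want P(X=3 | X≥3) = P(X=3) / P(X≥3).
P(X=3) = C(13,3)·0.142857^3·0.857143^10 = 0.1784859
P(X≥3) = 1 − 0.1348006 − 0.2920679 − 0.2920679 = 0.2810636
Ratio = 0.1784859 / 0.2810636 = 0.6350375

0.63504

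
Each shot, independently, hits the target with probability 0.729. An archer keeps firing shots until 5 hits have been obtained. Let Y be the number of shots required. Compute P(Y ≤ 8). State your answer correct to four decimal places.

0.8551

Finishing within 8 shots ⇔ at least 5 successes in the first 8. With X ~ Binomial(8, 0.729), P(Y ≤ 8) = 1 − P(X ≤ 4).
  k=0: C(8,0)·0.729^0·0.271^8 = 0.000029
  k=1: C(8,1)·0.729^1·0.271^7 = 0.000626
  k=2: C(8,2)·0.729^2·0.271^6 = 0.005894
  k=3: C(8,3)·0.729^3·0.271^5 = 0.031712
  k=4: C(8,4)·0.729^4·0.271^4 = 0.106631
1 − 0.144892 = 0.855108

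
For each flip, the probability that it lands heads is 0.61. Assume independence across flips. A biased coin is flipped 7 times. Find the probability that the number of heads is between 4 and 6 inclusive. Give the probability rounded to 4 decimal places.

0.6979

X ~ Binomial(7, 0.61); P(4 ≤ X ≤ 6) = Σ C(7,k) p^k (1−p)^(7−k) over k:
  k=4: C(7,4)·0.61^4·0.39^3 = 0.287463
  k=5: C(7,5)·0.61^5·0.39^2 = 0.269773
  k=6: C(7,6)·0.61^6·0.39^1 = 0.140651
Total = 0.697886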